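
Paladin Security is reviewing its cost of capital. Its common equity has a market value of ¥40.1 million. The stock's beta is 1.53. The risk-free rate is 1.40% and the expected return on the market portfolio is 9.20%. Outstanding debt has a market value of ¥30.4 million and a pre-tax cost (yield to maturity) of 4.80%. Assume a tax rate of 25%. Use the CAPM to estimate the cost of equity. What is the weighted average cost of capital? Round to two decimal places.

Market risk premium = 9.2% − 1.4% = 7.8%.
Cost of equity via CAPM: Re = 1.4% + 1.53 × 7.8% = 13.3340%.
Total capital V = 40.1 + 30.4 = 70.5.
Equity: weight = 40.1/70.5 = 0.5688; cost = 13.334%.
Debt: weight = 30.4/70.5 = 0.4312; after-tax cost = 4.8% × (1 − 25%) = 3.6000%.
WACC = 0.5688 × 13.3340% + 0.4312 × 3.6000% = 9.1366%.

9.14%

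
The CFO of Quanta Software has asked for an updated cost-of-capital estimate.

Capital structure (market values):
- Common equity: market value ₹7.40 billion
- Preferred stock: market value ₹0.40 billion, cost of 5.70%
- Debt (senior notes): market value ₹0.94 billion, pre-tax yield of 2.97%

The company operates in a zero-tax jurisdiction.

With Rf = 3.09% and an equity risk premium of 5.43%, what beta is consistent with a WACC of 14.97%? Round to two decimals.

2.56

Total capital V = 7.4 + 0.4 + 0.94 = 8.74.
Equity weight = 7.4/8.74 = 0.8467.
Preferred weight = 0.4/8.74 = 0.0458.
Senior notes weight = 0.94/8.74 = 0.1076.
Debt contribution = 0.1076 × 2.97% × (1 − 0%) = 0.3194%.
Preferred contribution = 0.0458 × 5.7% = 0.2609%.
Required equity contribution = 14.97% − 0.5803% = 14.3897%  ⇒  Re = 16.9954%.
CAPM: 16.9954% = 3.09% + β × 5.43%  ⇒  β = 2.5608.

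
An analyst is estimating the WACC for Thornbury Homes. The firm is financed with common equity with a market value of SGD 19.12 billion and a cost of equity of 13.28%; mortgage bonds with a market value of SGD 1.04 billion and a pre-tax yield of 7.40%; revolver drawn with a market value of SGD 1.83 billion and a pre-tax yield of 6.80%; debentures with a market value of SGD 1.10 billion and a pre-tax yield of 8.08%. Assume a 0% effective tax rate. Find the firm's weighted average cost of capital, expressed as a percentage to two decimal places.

12.25%

Total capital V = 19.12 + 1.04 + 1.83 + 1.1 = 23.09.
Equity: weight = 19.12/23.09 = 0.8281; cost = 13.28%.
Mortgage bonds: weight = 1.04/23.09 = 0.0450; after-tax cost = 7.4% × (1 − 0%) = 7.4000%.
Revolver drawn: weight = 1.83/23.09 = 0.0793; after-tax cost = 6.8% × (1 − 0%) = 6.8000%.
Debentures: weight = 1.1/23.09 = 0.0476; after-tax cost = 8.08% × (1 − 0%) = 8.0800%.
WACC = 0.8281 × 13.2800% + 0.0450 × 7.4000% + 0.0793 × 6.8000% + 0.0476 × 8.0800% = 12.2539%.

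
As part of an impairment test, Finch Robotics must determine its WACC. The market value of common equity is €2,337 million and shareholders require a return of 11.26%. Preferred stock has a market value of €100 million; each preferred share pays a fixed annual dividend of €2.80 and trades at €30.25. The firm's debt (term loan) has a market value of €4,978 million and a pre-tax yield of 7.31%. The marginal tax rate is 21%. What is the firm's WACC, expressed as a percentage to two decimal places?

Cost of preferred: Rp = 2.8 / 30.25 = 9.2562%.
Total capital V = 2337 + 100 + 4978 = 7415.
Equity: weight = 2337/7415 = 0.3152; cost = 11.26%.
Preferred: weight = 100/7415 = 0.0135; cost = 9.2562%.
Term loan: weight = 4978/7415 = 0.6713; after-tax cost = 7.31% × (1 − 21%) = 5.7749%.
WACC = 0.3152 × 11.2600% + 0.0135 × 9.2562% + 0.6713 × 5.7749% = 7.5506%.

7.55%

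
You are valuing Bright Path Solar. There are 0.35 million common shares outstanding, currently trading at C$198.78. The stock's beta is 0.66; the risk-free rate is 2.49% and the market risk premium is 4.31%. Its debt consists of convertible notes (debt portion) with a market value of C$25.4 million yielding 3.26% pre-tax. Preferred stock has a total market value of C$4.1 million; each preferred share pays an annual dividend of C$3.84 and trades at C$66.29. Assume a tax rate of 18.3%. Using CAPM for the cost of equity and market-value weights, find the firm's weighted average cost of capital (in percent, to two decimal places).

Cost of equity via CAPM: Re = 2.49% + 0.66 × 4.31% = 5.3346%.
Cost of preferred: Rp = 3.84 / 66.29 = 5.7927%.
Market value of equity E = 198.78 × 0.35m = 69.573m.
Total capital V = 69.573 + 4.1 + 25.4 = 99.073.
Equity: weight = 69.573/99.073 = 0.7022; cost = 5.3346%.
Preferred: weight = 4.1/99.073 = 0.0414; cost = 5.7927%.
Convertible notes (debt portion): weight = 25.4/99.073 = 0.2564; after-tax cost = 3.26% × (1 − 18.3%) = 2.6634%.
WACC = 0.7022 × 5.3346% + 0.0414 × 5.7927% + 0.2564 × 2.6634% = 4.6687%.

4.67%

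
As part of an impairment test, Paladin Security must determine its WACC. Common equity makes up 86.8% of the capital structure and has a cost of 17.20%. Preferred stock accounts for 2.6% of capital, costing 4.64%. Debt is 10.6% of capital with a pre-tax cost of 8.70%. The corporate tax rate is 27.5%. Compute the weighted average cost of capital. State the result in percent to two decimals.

15.72%

After-tax cost of debt = 8.7% × (1 − 27.5%) = 6.3075%.
WACC = 0.868 × 17.2000% + 0.026 × 4.6400% + 0.106 × 6.3075% = 15.7188%.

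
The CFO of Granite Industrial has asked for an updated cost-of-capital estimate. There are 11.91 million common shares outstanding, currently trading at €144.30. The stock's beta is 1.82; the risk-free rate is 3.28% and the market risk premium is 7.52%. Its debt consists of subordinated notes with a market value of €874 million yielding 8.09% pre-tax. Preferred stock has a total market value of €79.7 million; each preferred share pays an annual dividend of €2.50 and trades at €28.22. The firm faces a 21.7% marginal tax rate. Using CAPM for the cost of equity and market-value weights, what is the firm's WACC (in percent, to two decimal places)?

13.25%

Cost of equity via CAPM: Re = 3.28% + 1.82 × 7.52% = 16.9664%.
Cost of preferred: Rp = 2.5 / 28.22 = 8.8590%.
Market value of equity E = 144.3 × 11.91m = 1718.613m.
Total capital V = 1718.613 + 79.7 + 874 = 2672.313.
Equity: weight = 1718.613/2672.313 = 0.6431; cost = 16.9664%.
Preferred: weight = 79.7/2672.313 = 0.0298; cost = 8.859%.
Subordinated notes: weight = 874/2672.313 = 0.3271; after-tax cost = 8.09% × (1 − 21.7%) = 6.3345%.
WACC = 0.6431 × 16.9664% + 0.0298 × 8.8590% + 0.3271 × 6.3345% = 13.2473%.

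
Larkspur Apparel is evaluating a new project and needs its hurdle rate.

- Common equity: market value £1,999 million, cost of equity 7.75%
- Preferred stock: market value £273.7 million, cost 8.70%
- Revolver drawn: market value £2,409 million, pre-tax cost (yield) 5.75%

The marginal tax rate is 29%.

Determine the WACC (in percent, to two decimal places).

Total capital V = 1999 + 273.7 + 2409 = 4681.7.
Equity: weight = 1999/4681.7 = 0.4270; cost = 7.75%.
Preferred: weight = 273.7/4681.7 = 0.0585; cost = 8.7%.
Revolver drawn: weight = 2409/4681.7 = 0.5146; after-tax cost = 5.75% × (1 − 29%) = 4.0825%.
WACC = 0.4270 × 7.7500% + 0.0585 × 8.7000% + 0.5146 × 4.0825% = 5.9184%.

5.92%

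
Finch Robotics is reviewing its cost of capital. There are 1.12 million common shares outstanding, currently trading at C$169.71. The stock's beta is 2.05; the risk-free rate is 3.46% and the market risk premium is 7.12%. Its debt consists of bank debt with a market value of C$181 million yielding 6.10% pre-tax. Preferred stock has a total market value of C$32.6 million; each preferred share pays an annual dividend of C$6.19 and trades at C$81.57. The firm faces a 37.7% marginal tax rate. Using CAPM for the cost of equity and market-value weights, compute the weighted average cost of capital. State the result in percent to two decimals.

10.82%

Cost of equity via CAPM: Re = 3.46% + 2.05 × 7.12% = 18.0560%.
Cost of preferred: Rp = 6.19 / 81.57 = 7.5886%.
Market value of equity E = 169.71 × 1.12m = 190.0752m.
Total capital V = 190.0752 + 32.6 + 181 = 403.6752.
Equity: weight = 190.0752/403.6752 = 0.4709; cost = 18.056%.
Preferred: weight = 32.6/403.6752 = 0.0808; cost = 7.5886%.
Bank debt: weight = 181/403.6752 = 0.4484; after-tax cost = 6.1% × (1 − 37.7%) = 3.8003%.
WACC = 0.4709 × 18.0560% + 0.0808 × 7.5886% + 0.4484 × 3.8003% = 10.8187%.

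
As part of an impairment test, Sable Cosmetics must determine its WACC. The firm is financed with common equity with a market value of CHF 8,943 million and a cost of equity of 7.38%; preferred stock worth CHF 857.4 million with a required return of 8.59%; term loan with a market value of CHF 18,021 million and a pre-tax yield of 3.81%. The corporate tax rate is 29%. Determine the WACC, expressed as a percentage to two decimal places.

Total capital V = 8943 + 857.4 + 18021 = 27821.4.
Equity: weight = 8943/27821.4 = 0.3214; cost = 7.38%.
Preferred: weight = 857.4/27821.4 = 0.0308; cost = 8.59%.
Term loan: weight = 18021/27821.4 = 0.6477; after-tax cost = 3.81% × (1 − 29%) = 2.7051%.
WACC = 0.3214 × 7.3800% + 0.0308 × 8.5900% + 0.6477 × 2.7051% = 4.3892%.

4.39%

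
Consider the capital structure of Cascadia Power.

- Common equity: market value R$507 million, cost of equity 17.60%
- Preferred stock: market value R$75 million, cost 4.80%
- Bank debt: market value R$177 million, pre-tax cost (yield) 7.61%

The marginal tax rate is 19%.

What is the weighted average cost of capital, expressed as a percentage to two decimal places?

Total capital V = 507 + 75 + 177 = 759.
Equity: weight = 507/759 = 0.6680; cost = 17.6%.
Preferred: weight = 75/759 = 0.0988; cost = 4.8%.
Bank debt: weight = 177/759 = 0.2332; after-tax cost = 7.61% × (1 − 19%) = 6.1641%.
WACC = 0.6680 × 17.6000% + 0.0988 × 4.8000% + 0.2332 × 6.1641% = 13.6683%.

13.67%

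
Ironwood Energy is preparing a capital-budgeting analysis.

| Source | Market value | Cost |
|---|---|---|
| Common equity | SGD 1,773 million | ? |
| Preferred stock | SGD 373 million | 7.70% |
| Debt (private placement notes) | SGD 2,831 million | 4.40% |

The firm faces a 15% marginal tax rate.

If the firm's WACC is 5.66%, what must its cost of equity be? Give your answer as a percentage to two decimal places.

Total capital V = 1773 + 373 + 2831 = 4977.
Equity weight = 1773/4977 = 0.3562.
Preferred weight = 373/4977 = 0.0749.
Private placement notes weight = 2831/4977 = 0.5688.
Debt contribution = 0.5688 × 4.4% × (1 − 15%) = 2.1274%.
Preferred contribution = 0.0749 × 7.7% = 0.5771%.
Required equity contribution = 5.66% − 2.7044% = 2.9556%.
Re = 2.9556% / 0.3562 = 8.2965%.

8.30%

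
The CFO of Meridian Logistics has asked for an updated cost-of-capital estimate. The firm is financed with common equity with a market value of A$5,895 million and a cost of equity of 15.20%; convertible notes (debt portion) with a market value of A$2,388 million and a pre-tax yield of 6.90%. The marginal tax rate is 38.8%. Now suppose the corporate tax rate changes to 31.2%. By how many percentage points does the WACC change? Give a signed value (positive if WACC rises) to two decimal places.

Current WACC:
Total capital V = 5895 + 2388 = 8283.
Equity: weight = 5895/8283 = 0.7117; cost = 15.2%.
Convertible notes (debt portion): weight = 2388/8283 = 0.2883; after-tax cost = 6.9% × (1 − 38.8%) = 4.2228%.
WACC = 0.7117 × 15.2000% + 0.2883 × 4.2228% = 12.0353%.
After the change:
Total capital V = 5895 + 2388 = 8283.
Equity: weight = 5895/8283 = 0.7117; cost = 15.2%.
Convertible notes (debt portion): weight = 2388/8283 = 0.2883; after-tax cost = 6.9% × (1 − 31.2%) = 4.7472%.
WACC = 0.7117 × 15.2000% + 0.2883 × 4.7472% = 12.1864%.
Change in WACC = 12.1864% − 12.0353% = 0.1512 pp.

+0.15 pp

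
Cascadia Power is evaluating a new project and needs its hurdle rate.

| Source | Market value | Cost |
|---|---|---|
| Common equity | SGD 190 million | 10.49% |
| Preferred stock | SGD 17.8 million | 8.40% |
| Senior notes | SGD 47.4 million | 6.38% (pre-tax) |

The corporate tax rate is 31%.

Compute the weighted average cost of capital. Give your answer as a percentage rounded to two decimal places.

9.21%

Total capital V = 190 + 17.8 + 47.4 = 255.2.
Equity: weight = 190/255.2 = 0.7445; cost = 10.49%.
Preferred: weight = 17.8/255.2 = 0.0697; cost = 8.4%.
Senior notes: weight = 47.4/255.2 = 0.1857; after-tax cost = 6.38% × (1 − 31%) = 4.4022%.
WACC = 0.7445 × 10.4900% + 0.0697 × 8.4000% + 0.1857 × 4.4022% = 9.2135%.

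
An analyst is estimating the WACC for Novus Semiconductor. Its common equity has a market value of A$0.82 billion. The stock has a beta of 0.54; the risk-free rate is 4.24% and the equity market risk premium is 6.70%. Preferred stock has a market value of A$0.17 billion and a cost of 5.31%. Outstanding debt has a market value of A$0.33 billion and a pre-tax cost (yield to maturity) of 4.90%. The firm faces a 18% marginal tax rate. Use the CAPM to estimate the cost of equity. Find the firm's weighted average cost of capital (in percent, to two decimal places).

6.57%

Cost of equity via CAPM: Re = 4.24% + 0.54 × 6.7% = 7.8580%.
Total capital V = 0.82 + 0.17 + 0.33 = 1.32.
Equity: weight = 0.82/1.32 = 0.6212; cost = 7.858%.
Preferred: weight = 0.17/1.32 = 0.1288; cost = 5.31%.
Debt: weight = 0.33/1.32 = 0.2500; after-tax cost = 4.9% × (1 − 18%) = 4.0180%.
WACC = 0.6212 × 7.8580% + 0.1288 × 5.3100% + 0.2500 × 4.0180% = 6.5698%.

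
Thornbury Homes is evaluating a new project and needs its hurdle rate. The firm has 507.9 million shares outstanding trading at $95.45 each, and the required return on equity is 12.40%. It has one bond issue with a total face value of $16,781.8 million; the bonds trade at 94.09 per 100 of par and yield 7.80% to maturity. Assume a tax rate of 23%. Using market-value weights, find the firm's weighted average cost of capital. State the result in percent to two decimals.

10.83%

Market value of equity E = 95.45 × 507.9m = 48479.055m. Market value of debt D = 16781.8m × 94.09/100 = 15789.99562m.
Total capital V = 48479.055 + 15789.99562 = 64269.05062.
Equity: weight = 48479.055/64269.05062 = 0.7543; cost = 12.4%.
Bonds outstanding: weight = 15789.99562/64269.05062 = 0.2457; after-tax cost = 7.8% × (1 − 23%) = 6.0060%.
WACC = 0.7543 × 12.4000% + 0.2457 × 6.0060% = 10.8291%.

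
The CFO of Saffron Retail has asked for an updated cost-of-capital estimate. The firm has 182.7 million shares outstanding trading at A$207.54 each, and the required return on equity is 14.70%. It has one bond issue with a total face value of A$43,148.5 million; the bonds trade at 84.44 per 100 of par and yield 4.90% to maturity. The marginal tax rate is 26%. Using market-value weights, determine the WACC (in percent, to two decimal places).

9.27%

Market value of equity E = 207.54 × 182.7m = 37917.558m. Market value of debt D = 43148.5m × 84.44/100 = 36434.5934m.
Total capital V = 37917.558 + 36434.5934 = 74352.1514.
Equity: weight = 37917.558/74352.1514 = 0.5100; cost = 14.7%.
Bonds outstanding: weight = 36434.5934/74352.1514 = 0.4900; after-tax cost = 4.9% × (1 − 26%) = 3.6260%.
WACC = 0.5100 × 14.7000% + 0.4900 × 3.6260% = 9.2734%.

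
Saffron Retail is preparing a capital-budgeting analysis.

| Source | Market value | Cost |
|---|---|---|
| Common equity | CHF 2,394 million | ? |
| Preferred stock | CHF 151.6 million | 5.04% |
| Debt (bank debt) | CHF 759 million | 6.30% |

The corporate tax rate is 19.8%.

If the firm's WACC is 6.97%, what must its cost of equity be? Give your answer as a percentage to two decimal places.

7.70%

Total capital V = 2394 + 151.6 + 759 = 3304.6.
Equity weight = 2394/3304.6 = 0.7244.
Preferred weight = 151.6/3304.6 = 0.0459.
Bank debt weight = 759/3304.6 = 0.2297.
Debt contribution = 0.2297 × 6.3% × (1 − 19.8%) = 1.1605%.
Preferred contribution = 0.0459 × 5.04% = 0.2312%.
Required equity contribution = 6.97% − 1.3917% = 5.5783%.
Re = 5.5783% / 0.7244 = 7.7001%.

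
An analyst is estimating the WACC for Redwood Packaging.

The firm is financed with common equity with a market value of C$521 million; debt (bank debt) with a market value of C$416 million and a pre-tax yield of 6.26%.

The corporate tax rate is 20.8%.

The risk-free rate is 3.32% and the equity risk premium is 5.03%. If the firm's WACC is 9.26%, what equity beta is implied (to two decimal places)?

1.86

Total capital V = 521 + 416 = 937.
Equity weight = 521/937 = 0.5560.
Bank debt weight = 416/937 = 0.4440.
Debt contribution = 0.4440 × 6.26% × (1 − 20.8%) = 2.2012%.
Required equity contribution = 9.26% − 2.2012% = 7.0588%  ⇒  Re = 12.6951%.
CAPM: 12.6951% = 3.32% + β × 5.03%  ⇒  β = 1.8638.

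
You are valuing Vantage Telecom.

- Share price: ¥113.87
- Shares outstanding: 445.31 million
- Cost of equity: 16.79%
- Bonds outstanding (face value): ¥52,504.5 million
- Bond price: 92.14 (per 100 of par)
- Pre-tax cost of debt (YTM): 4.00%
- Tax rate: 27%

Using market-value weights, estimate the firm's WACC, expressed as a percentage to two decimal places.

Market value of equity E = 113.87 × 445.31m = 50707.4497m. Market value of debt D = 52504.5m × 92.14/100 = 48377.6463m.
Total capital V = 50707.4497 + 48377.6463 = 99085.096.
Equity: weight = 50707.4497/99085.096 = 0.5118; cost = 16.79%.
Bonds outstanding: weight = 48377.6463/99085.096 = 0.4882; after-tax cost = 4% × (1 − 27%) = 2.9200%.
WACC = 0.5118 × 16.7900% + 0.4882 × 2.9200% = 10.0181%.

10.02%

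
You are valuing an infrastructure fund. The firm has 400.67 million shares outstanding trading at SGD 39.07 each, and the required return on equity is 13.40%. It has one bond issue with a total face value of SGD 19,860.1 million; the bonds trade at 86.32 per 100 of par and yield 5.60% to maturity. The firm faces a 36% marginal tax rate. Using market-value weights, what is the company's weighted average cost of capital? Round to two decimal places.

Market value of equity E = 39.07 × 400.67m = 15654.1769m. Market value of debt D = 19860.1m × 86.32/100 = 17143.23832m.
Total capital V = 15654.1769 + 17143.23832 = 32797.41522.
Equity: weight = 15654.1769/32797.41522 = 0.4773; cost = 13.4%.
Bonds outstanding: weight = 17143.23832/32797.41522 = 0.5227; after-tax cost = 5.6% × (1 − 36%) = 3.5840%.
WACC = 0.4773 × 13.4000% + 0.5227 × 3.5840% = 8.2692%.

8.27%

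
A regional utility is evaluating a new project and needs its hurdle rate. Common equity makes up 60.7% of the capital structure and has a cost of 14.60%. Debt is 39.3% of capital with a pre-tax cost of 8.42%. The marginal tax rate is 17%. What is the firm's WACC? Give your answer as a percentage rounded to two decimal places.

After-tax cost of debt = 8.42% × (1 − 17%) = 6.9886%.
WACC = 0.607 × 14.6000% + 0.393 × 6.9886% = 11.6087%.

11.61%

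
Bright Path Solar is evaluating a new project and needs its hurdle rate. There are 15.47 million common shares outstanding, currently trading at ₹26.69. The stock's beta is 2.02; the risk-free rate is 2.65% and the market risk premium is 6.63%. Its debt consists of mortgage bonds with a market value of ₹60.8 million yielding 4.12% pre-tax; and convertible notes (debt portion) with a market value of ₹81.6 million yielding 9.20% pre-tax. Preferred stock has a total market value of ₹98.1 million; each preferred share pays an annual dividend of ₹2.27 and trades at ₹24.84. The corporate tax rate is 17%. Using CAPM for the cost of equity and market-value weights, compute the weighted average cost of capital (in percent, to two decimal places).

Cost of equity via CAPM: Re = 2.65% + 2.02 × 6.63% = 16.0426%.
Cost of preferred: Rp = 2.27 / 24.84 = 9.1385%.
Market value of equity E = 26.69 × 15.47m = 412.8943m.
Total capital V = 412.8943 + 98.1 + 60.8 + 81.6 = 653.3943.
Equity: weight = 412.8943/653.3943 = 0.6319; cost = 16.0426%.
Preferred: weight = 98.1/653.3943 = 0.1501; cost = 9.1385%.
Mortgage bonds: weight = 60.8/653.3943 = 0.0931; after-tax cost = 4.12% × (1 − 17%) = 3.4196%.
Convertible notes (debt portion): weight = 81.6/653.3943 = 0.1249; after-tax cost = 9.2% × (1 − 17%) = 7.6360%.
WACC = 0.6319 × 16.0426% + 0.1501 × 9.1385% + 0.0931 × 3.4196% + 0.1249 × 7.6360% = 12.7816%.

12.78%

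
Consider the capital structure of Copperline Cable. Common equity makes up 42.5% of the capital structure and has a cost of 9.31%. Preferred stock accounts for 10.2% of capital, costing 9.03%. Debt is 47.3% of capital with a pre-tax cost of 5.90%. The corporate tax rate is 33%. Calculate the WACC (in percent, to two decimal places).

6.75%

After-tax cost of debt = 5.9% × (1 − 33%) = 3.9530%.
WACC = 0.425 × 9.3100% + 0.102 × 9.0300% + 0.473 × 3.9530% = 6.7476%.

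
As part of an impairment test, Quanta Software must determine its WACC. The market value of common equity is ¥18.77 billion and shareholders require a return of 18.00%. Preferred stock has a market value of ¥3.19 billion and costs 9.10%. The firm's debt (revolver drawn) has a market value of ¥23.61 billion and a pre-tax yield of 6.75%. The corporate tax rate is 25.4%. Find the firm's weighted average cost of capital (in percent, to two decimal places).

Total capital V = 18.77 + 3.19 + 23.61 = 45.57.
Equity: weight = 18.77/45.57 = 0.4119; cost = 18%.
Preferred: weight = 3.19/45.57 = 0.0700; cost = 9.1%.
Revolver drawn: weight = 23.61/45.57 = 0.5181; after-tax cost = 6.75% × (1 − 25.4%) = 5.0355%.
WACC = 0.4119 × 18.0000% + 0.0700 × 9.1000% + 0.5181 × 5.0355% = 10.6600%.

10.66%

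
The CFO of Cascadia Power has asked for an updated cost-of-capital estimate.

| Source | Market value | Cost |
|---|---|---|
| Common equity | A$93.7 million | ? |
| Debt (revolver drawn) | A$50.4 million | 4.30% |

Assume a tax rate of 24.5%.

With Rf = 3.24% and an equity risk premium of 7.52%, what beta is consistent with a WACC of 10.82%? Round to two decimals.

1.55

Total capital V = 93.7 + 50.4 = 144.1.
Equity weight = 93.7/144.1 = 0.6502.
Revolver drawn weight = 50.4/144.1 = 0.3498.
Debt contribution = 0.3498 × 4.3% × (1 − 24.5%) = 1.1355%.
Required equity contribution = 10.82% − 1.1355% = 9.6845%  ⇒  Re = 14.8937%.
CAPM: 14.8937% = 3.24% + β × 7.52%  ⇒  β = 1.5497.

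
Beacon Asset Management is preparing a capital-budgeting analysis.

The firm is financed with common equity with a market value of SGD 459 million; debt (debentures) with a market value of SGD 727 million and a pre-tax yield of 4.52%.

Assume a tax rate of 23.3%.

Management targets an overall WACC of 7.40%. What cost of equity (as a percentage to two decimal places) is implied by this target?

13.63%

Total capital V = 459 + 727 = 1186.
Equity weight = 459/1186 = 0.3870.
Debentures weight = 727/1186 = 0.6130.
Debt contribution = 0.6130 × 4.52% × (1 − 23.3%) = 2.1251%.
Required equity contribution = 7.4% − 2.1251% = 5.2749%.
Re = 5.2749% / 0.3870 = 13.6296%.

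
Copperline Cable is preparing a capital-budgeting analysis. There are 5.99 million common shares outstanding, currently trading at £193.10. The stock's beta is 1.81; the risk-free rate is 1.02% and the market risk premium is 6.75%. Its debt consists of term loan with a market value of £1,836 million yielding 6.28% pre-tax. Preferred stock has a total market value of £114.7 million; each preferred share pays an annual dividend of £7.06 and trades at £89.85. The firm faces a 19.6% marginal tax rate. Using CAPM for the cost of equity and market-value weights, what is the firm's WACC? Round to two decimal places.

8.20%

Cost of equity via CAPM: Re = 1.02% + 1.81 × 6.75% = 13.2375%.
Cost of preferred: Rp = 7.06 / 89.85 = 7.8575%.
Market value of equity E = 193.1 × 5.99m = 1156.669m.
Total capital V = 1156.669 + 114.7 + 1836 = 3107.369.
Equity: weight = 1156.669/3107.369 = 0.3722; cost = 13.2375%.
Preferred: weight = 114.7/3107.369 = 0.0369; cost = 7.8575%.
Term loan: weight = 1836/3107.369 = 0.5909; after-tax cost = 6.28% × (1 − 19.6%) = 5.0491%.
WACC = 0.3722 × 13.2375% + 0.0369 × 7.8575% + 0.5909 × 5.0491% = 8.2008%.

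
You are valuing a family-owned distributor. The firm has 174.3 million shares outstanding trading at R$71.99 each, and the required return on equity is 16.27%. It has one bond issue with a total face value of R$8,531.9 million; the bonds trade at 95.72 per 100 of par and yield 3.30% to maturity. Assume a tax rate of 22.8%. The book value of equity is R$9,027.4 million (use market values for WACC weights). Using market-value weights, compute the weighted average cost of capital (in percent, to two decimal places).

10.86%

Market value of equity E = 71.99 × 174.3m = 12547.857m. Market value of debt D = 8531.9m × 95.72/100 = 8166.73468m.
Total capital V = 12547.857 + 8166.73468 = 20714.59168.
Equity: weight = 12547.857/20714.59168 = 0.6057; cost = 16.27%.
Bonds outstanding: weight = 8166.73468/20714.59168 = 0.3943; after-tax cost = 3.3% × (1 − 22.8%) = 2.5476%.
WACC = 0.6057 × 16.2700% + 0.3943 × 2.5476% = 10.8599%.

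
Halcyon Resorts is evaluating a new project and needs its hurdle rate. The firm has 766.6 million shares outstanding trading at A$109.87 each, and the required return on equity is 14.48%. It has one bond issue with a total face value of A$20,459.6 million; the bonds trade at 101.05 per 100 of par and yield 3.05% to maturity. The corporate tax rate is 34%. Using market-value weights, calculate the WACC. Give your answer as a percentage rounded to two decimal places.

12.02%

Market value of equity E = 109.87 × 766.6m = 84226.342m. Market value of debt D = 20459.6m × 101.05/100 = 20674.4258m.
Total capital V = 84226.342 + 20674.4258 = 104900.7678.
Equity: weight = 84226.342/104900.7678 = 0.8029; cost = 14.48%.
Bonds outstanding: weight = 20674.4258/104900.7678 = 0.1971; after-tax cost = 3.05% × (1 − 34%) = 2.0130%.
WACC = 0.8029 × 14.4800% + 0.1971 × 2.0130% = 12.0229%.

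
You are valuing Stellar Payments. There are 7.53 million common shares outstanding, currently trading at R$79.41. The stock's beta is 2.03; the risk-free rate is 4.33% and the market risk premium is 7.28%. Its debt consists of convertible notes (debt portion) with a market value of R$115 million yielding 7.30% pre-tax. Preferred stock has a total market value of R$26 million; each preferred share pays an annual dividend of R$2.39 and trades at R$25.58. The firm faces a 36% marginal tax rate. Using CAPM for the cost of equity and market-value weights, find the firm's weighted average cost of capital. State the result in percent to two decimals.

Cost of equity via CAPM: Re = 4.33% + 2.03 × 7.28% = 19.1084%.
Cost of preferred: Rp = 2.39 / 25.58 = 9.3432%.
Market value of equity E = 79.41 × 7.53m = 597.9573m.
Total capital V = 597.9573 + 26 + 115 = 738.9573.
Equity: weight = 597.9573/738.9573 = 0.8092; cost = 19.1084%.
Preferred: weight = 26/738.9573 = 0.0352; cost = 9.3432%.
Convertible notes (debt portion): weight = 115/738.9573 = 0.1556; after-tax cost = 7.3% × (1 − 36%) = 4.6720%.
WACC = 0.8092 × 19.1084% + 0.0352 × 9.3432% + 0.1556 × 4.6720% = 16.5182%.

16.52%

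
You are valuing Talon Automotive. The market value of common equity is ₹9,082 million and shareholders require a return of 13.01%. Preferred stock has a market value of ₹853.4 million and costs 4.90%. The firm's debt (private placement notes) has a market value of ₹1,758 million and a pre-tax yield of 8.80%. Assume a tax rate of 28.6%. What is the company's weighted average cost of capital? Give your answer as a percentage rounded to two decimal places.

11.41%

Total capital V = 9082 + 853.4 + 1758 = 11693.4.
Equity: weight = 9082/11693.4 = 0.7767; cost = 13.01%.
Preferred: weight = 853.4/11693.4 = 0.0730; cost = 4.9%.
Private placement notes: weight = 1758/11693.4 = 0.1503; after-tax cost = 8.8% × (1 − 28.6%) = 6.2832%.
WACC = 0.7767 × 13.0100% + 0.0730 × 4.9000% + 0.1503 × 6.2832% = 11.4068%.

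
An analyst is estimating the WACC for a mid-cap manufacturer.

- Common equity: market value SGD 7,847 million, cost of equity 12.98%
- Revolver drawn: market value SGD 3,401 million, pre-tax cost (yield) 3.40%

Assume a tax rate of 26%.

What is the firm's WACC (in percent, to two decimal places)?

Total capital V = 7847 + 3401 = 11248.
Equity: weight = 7847/11248 = 0.6976; cost = 12.98%.
Revolver drawn: weight = 3401/11248 = 0.3024; after-tax cost = 3.4% × (1 − 26%) = 2.5160%.
WACC = 0.6976 × 12.9800% + 0.3024 × 2.5160% = 9.8161%.

9.82%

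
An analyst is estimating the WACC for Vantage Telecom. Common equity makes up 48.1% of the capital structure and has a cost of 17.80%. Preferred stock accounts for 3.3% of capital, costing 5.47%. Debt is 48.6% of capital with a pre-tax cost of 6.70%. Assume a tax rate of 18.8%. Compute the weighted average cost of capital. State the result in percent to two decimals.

11.39%

After-tax cost of debt = 6.7% × (1 − 18.8%) = 5.4404%.
WACC = 0.481 × 17.8000% + 0.033 × 5.4700% + 0.486 × 5.4404% = 11.3863%.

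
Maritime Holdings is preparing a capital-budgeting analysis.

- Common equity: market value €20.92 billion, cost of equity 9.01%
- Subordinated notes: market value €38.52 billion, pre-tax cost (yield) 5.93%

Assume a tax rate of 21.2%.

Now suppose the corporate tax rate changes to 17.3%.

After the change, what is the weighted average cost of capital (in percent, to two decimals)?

6.35%

After the change:
Total capital V = 20.92 + 38.52 = 59.44.
Equity: weight = 20.92/59.44 = 0.3520; cost = 9.01%.
Subordinated notes: weight = 38.52/59.44 = 0.6480; after-tax cost = 5.93% × (1 − 17.3%) = 4.9041%.
WACC = 0.3520 × 9.0100% + 0.6480 × 4.9041% = 6.3492%.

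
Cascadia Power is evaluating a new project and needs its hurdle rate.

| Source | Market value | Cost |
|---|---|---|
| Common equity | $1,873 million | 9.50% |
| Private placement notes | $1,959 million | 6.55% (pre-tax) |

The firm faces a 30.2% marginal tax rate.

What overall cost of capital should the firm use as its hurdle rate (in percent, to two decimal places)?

6.98%

Total capital V = 1873 + 1959 = 3832.
Equity: weight = 1873/3832 = 0.4888; cost = 9.5%.
Private placement notes: weight = 1959/3832 = 0.5112; after-tax cost = 6.55% × (1 − 30.2%) = 4.5719%.
WACC = 0.4888 × 9.5000% + 0.5112 × 4.5719% = 6.9807%.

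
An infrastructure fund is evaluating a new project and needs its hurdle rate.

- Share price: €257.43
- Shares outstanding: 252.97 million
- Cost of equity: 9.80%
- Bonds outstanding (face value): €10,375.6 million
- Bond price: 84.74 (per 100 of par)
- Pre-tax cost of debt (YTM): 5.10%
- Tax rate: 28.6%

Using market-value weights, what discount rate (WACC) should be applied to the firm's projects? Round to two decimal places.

9.07%

Market value of equity E = 257.43 × 252.97m = 65122.0671m. Market value of debt D = 10375.6m × 84.74/100 = 8792.28344m.
Total capital V = 65122.0671 + 8792.28344 = 73914.35054.
Equity: weight = 65122.0671/73914.35054 = 0.8810; cost = 9.8%.
Bonds outstanding: weight = 8792.28344/73914.35054 = 0.1190; after-tax cost = 5.1% × (1 − 28.6%) = 3.6414%.
WACC = 0.8810 × 9.8000% + 0.1190 × 3.6414% = 9.0674%.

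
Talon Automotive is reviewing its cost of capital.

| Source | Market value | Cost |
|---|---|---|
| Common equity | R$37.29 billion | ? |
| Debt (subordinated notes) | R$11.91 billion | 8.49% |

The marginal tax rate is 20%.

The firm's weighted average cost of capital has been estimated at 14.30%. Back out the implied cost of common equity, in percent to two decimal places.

Total capital V = 37.29 + 11.91 = 49.2.
Equity weight = 37.29/49.2 = 0.7579.
Subordinated notes weight = 11.91/49.2 = 0.2421.
Debt contribution = 0.2421 × 8.49% × (1 − 20%) = 1.6442%.
Required equity contribution = 14.3% − 1.6442% = 12.6558%.
Re = 12.6558% / 0.7579 = 16.6980%.

16.70%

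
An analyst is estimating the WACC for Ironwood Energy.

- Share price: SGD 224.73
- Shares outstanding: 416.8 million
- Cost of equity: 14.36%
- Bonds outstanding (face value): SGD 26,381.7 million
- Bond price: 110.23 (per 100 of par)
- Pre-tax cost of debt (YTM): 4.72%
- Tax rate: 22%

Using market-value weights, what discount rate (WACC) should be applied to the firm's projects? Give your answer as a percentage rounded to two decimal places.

Market value of equity E = 224.73 × 416.8m = 93667.464m. Market value of debt D = 26381.7m × 110.23/100 = 29080.54791m.
Total capital V = 93667.464 + 29080.54791 = 122748.01191.
Equity: weight = 93667.464/122748.01191 = 0.7631; cost = 14.36%.
Bonds outstanding: weight = 29080.54791/122748.01191 = 0.2369; after-tax cost = 4.72% × (1 − 22%) = 3.6816%.
WACC = 0.7631 × 14.3600% + 0.2369 × 3.6816% = 11.8302%.

11.83%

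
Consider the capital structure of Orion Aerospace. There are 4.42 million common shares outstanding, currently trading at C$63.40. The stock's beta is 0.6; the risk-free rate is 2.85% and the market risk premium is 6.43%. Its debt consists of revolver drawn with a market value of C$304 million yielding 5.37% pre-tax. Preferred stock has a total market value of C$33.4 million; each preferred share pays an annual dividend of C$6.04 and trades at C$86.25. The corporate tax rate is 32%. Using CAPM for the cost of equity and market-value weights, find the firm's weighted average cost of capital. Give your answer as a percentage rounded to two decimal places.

5.22%

Cost of equity via CAPM: Re = 2.85% + 0.6 × 6.43% = 6.7080%.
Cost of preferred: Rp = 6.04 / 86.25 = 7.0029%.
Market value of equity E = 63.4 × 4.42m = 280.228m.
Total capital V = 280.228 + 33.4 + 304 = 617.628.
Equity: weight = 280.228/617.628 = 0.4537; cost = 6.708%.
Preferred: weight = 33.4/617.628 = 0.0541; cost = 7.0029%.
Revolver drawn: weight = 304/617.628 = 0.4922; after-tax cost = 5.37% × (1 − 32%) = 3.6516%.
WACC = 0.4537 × 6.7080% + 0.0541 × 7.0029% + 0.4922 × 3.6516% = 5.2196%.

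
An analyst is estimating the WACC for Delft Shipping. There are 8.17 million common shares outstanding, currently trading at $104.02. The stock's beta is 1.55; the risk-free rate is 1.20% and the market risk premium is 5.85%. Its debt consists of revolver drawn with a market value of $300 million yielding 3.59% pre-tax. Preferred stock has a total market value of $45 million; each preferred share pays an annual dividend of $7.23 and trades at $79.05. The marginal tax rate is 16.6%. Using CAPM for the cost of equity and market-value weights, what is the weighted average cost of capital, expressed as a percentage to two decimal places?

8.40%

Cost of equity via CAPM: Re = 1.2% + 1.55 × 5.85% = 10.2675%.
Cost of preferred: Rp = 7.23 / 79.05 = 9.1461%.
Market value of equity E = 104.02 × 8.17m = 849.8434m.
Total capital V = 849.8434 + 45 + 300 = 1194.8434.
Equity: weight = 849.8434/1194.8434 = 0.7113; cost = 10.2675%.
Preferred: weight = 45/1194.8434 = 0.0377; cost = 9.1461%.
Revolver drawn: weight = 300/1194.8434 = 0.2511; after-tax cost = 3.59% × (1 − 16.6%) = 2.9941%.
WACC = 0.7113 × 10.2675% + 0.0377 × 9.1461% + 0.2511 × 2.9941% = 8.3991%.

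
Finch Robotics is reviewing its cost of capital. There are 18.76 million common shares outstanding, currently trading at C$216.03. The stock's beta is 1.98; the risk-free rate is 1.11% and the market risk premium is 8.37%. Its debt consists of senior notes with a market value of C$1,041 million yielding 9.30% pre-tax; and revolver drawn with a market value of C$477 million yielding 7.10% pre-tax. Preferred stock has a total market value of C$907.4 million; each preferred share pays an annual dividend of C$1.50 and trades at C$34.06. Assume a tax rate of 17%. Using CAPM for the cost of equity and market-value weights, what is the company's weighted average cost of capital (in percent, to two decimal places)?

Cost of equity via CAPM: Re = 1.11% + 1.98 × 8.37% = 17.6826%.
Cost of preferred: Rp = 1.5 / 34.06 = 4.4040%.
Market value of equity E = 216.03 × 18.76m = 4052.7228m.
Total capital V = 4052.7228 + 907.4 + 1041 + 477 = 6478.1228.
Equity: weight = 4052.7228/6478.1228 = 0.6256; cost = 17.6826%.
Preferred: weight = 907.4/6478.1228 = 0.1401; cost = 4.404%.
Senior notes: weight = 1041/6478.1228 = 0.1607; after-tax cost = 9.3% × (1 − 17%) = 7.7190%.
Revolver drawn: weight = 477/6478.1228 = 0.0736; after-tax cost = 7.1% × (1 − 17%) = 5.8930%.
WACC = 0.6256 × 17.6826% + 0.1401 × 4.4040% + 0.1607 × 7.7190% + 0.0736 × 5.8930% = 13.3535%.

13.35%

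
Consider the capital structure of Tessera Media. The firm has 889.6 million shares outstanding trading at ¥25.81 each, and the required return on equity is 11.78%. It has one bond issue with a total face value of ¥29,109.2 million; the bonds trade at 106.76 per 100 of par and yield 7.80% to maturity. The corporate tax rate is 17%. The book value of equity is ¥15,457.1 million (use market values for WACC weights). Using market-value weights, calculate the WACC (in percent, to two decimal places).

8.73%

Market value of equity E = 25.81 × 889.6m = 22960.576m. Market value of debt D = 29109.2m × 106.76/100 = 31076.98192m.
Total capital V = 22960.576 + 31076.98192 = 54037.55792.
Equity: weight = 22960.576/54037.55792 = 0.4249; cost = 11.78%.
Bonds outstanding: weight = 31076.98192/54037.55792 = 0.5751; after-tax cost = 7.8% × (1 − 17%) = 6.4740%.
WACC = 0.4249 × 11.7800% + 0.5751 × 6.4740% = 8.7285%.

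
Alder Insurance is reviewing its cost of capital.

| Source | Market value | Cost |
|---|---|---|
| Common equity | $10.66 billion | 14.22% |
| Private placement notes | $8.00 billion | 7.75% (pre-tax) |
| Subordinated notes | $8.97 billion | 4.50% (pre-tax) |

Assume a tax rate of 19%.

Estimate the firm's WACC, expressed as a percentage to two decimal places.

8.49%

Total capital V = 10.66 + 8 + 8.97 = 27.63.
Equity: weight = 10.66/27.63 = 0.3858; cost = 14.22%.
Private placement notes: weight = 8/27.63 = 0.2895; after-tax cost = 7.75% × (1 − 19%) = 6.2775%.
Subordinated notes: weight = 8.97/27.63 = 0.3246; after-tax cost = 4.5% × (1 − 19%) = 3.6450%.
WACC = 0.3858 × 14.2200% + 0.2895 × 6.2775% + 0.3246 × 3.6450% = 8.4872%.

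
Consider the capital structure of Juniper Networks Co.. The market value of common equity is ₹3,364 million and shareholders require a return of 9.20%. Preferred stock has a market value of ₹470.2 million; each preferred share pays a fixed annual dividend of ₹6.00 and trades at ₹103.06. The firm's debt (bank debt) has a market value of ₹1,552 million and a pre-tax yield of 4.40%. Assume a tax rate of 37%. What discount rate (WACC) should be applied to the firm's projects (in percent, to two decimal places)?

7.05%

Cost of preferred: Rp = 6.0 / 103.06 = 5.8219%.
Total capital V = 3364 + 470.2 + 1552 = 5386.2.
Equity: weight = 3364/5386.2 = 0.6246; cost = 9.2%.
Preferred: weight = 470.2/5386.2 = 0.0873; cost = 5.8219%.
Bank debt: weight = 1552/5386.2 = 0.2881; after-tax cost = 4.4% × (1 − 37%) = 2.7720%.
WACC = 0.6246 × 9.2000% + 0.0873 × 5.8219% + 0.2881 × 2.7720% = 7.0529%.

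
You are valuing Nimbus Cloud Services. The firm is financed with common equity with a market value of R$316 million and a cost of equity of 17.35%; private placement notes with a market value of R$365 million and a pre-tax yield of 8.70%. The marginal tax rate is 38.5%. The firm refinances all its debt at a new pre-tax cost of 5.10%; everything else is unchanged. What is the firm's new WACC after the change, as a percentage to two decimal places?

9.73%

After the change:
Total capital V = 316 + 365 = 681.
Equity: weight = 316/681 = 0.4640; cost = 17.35%.
Private placement notes: weight = 365/681 = 0.5360; after-tax cost = 5.1% × (1 − 38.5%) = 3.1365%.
WACC = 0.4640 × 17.3500% + 0.5360 × 3.1365% = 9.7319%.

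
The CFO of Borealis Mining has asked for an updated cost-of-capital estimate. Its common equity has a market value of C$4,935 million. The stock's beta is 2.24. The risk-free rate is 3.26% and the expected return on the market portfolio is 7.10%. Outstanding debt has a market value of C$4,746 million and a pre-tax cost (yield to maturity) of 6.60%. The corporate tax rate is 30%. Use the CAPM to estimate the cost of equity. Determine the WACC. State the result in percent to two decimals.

8.31%

Market risk premium = 7.1% − 3.26% = 3.84%.
Cost of equity via CAPM: Re = 3.26% + 2.24 × 3.84% = 11.8616%.
Total capital V = 4935 + 4746 = 9681.
Equity: weight = 4935/9681 = 0.5098; cost = 11.8616%.
Debt: weight = 4746/9681 = 0.4902; after-tax cost = 6.6% × (1 − 30%) = 4.6200%.
WACC = 0.5098 × 11.8616% + 0.4902 × 4.6200% = 8.3115%.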